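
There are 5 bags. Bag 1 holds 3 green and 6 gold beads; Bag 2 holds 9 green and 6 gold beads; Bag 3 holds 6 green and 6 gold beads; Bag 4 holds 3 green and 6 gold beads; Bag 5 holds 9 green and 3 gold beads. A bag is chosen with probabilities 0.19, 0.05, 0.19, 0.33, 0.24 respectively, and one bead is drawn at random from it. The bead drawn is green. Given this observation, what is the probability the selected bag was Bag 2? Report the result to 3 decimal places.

Tabulate prior·likelihood by source: [1] prior 0.19, lik 0.3333, product 0.06333; [2] prior 0.05, lik 0.6, product 0.03000; [3] prior 0.19, lik 0.5, product 0.09500; [4] prior 0.33, lik 0.3333, product 0.1100; [5] prior 0.24, lik 0.75, product 0.1800.
Normalizing constant = 0.47833; the posterior for Bag 2 is its product over the sum, 0.03000/0.47833 = 0.063.

Posterior probability ≈ 0.063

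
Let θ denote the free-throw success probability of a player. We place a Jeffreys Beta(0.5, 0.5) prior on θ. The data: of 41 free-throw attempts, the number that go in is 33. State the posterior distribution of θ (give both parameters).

The binomial likelihood is conjugate to the Beta prior: with 33 successes and 8 failures, the posterior is Beta(0.5+33, 0.5+8) = Beta(33.5, 8.5).

Posterior: Beta(33.5, 8.5)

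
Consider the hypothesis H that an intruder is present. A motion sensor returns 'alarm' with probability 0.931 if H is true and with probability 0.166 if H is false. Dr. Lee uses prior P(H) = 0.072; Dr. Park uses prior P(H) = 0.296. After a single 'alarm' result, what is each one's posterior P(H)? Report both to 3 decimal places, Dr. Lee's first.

The likelihood ratio for an 'alarm' result is 0.931/0.166 = 5.6084.
Dr. Lee: prior odds 0.072/0.928 = 0.077586; posterior odds 0.43514; posterior probability 0.303.
Dr. Park: prior odds 0.296/0.704 = 0.42045; posterior odds 2.3581; posterior probability 0.702.

Dr. Lee: 0.303; Dr. Park: 0.702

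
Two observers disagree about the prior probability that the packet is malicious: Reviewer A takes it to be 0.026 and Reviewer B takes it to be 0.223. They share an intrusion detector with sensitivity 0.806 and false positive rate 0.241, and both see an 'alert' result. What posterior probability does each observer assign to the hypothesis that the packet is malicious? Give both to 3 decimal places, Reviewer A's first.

P('+'|H) = 0.806, P('+'|¬H) = 0.241.
Reviewer A: numerator 0.806·0.026 = 0.020956; evidence = 0.020956+0.241·0.974 = 0.25569; posterior = 0.082.
Reviewer B: numerator 0.806·0.223 = 0.17974; evidence = 0.17974+0.241·0.777 = 0.36700; posterior = 0.490.

Reviewer A: 0.082; Reviewer B: 0.490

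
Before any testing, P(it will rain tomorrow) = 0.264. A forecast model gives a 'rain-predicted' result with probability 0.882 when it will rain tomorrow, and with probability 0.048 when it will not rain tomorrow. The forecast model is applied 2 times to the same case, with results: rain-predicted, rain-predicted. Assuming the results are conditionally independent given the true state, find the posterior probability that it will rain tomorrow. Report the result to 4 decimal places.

Let H be the event that it will rain tomorrow; start with P(H) = 0.264. P('rain-predicted'|H) = 0.882, P('rain-predicted'|¬H) = 0.048.
Update on result 1 ('rain-predicted'): P(H) ← 0.882·0.2640 / (0.882·0.2640 + 0.048·0.7360) = 0.23285/0.26818 = 0.8683.
Update on result 2 ('rain-predicted'): P(H) ← 0.882·0.8683 / (0.882·0.8683 + 0.048·0.1317) = 0.76581/0.77213 = 0.9918.

Posterior P(H) ≈ 0.9918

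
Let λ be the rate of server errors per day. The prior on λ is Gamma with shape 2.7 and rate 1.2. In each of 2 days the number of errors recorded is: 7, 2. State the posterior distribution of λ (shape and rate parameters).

The Poisson likelihood adds the total count to the shape and the number of exposure periods to the rate. Here ∑xᵢ = 9 and n = 2, so shape 2.7→11.7 and rate 1.2→3.2.

Posterior: Gamma(shape=11.7, rate=3.2)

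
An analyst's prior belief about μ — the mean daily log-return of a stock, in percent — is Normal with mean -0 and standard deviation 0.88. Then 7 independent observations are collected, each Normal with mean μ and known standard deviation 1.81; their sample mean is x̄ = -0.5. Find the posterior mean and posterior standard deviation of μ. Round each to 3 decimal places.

Posterior mean ≈ -0.312; posterior SD ≈ 0.540

With known σ, the Normal prior is conjugate. Weight on the data is w = (n/σ²)/(n/σ² + 1/τ₀²) = 2.13669/(2.13669+1.29132) = 0.62330.
Posterior mean = w·x̄ + (1−w)·μ₀ = 0.62330·-0.5 + 0.37670·-0 = -0.312. Posterior variance = 1/(2.13669+1.29132) = 0.291715, so SD = 0.540.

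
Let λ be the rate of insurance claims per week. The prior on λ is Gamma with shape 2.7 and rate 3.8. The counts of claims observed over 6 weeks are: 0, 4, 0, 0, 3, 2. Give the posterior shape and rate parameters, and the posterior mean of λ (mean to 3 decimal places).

Total count ∑xᵢ = 9 over n = 6 weeks.
Gamma is conjugate to the Poisson likelihood: posterior is Gamma(shape = 2.7+9 = 11.7, rate = 3.8+6 = 9.8).
E[λ | data] = 11.7/9.8 = 1.194.

Posterior: Gamma(shape=11.7, rate=9.8); mean ≈ 1.194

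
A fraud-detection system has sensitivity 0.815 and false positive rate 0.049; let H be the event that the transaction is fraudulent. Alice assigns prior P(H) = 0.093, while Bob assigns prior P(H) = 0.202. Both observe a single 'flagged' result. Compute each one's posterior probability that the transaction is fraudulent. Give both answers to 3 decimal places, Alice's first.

P('+'|H) = 0.815, P('+'|¬H) = 0.049.
Alice: numerator 0.815·0.093 = 0.075795; evidence = 0.075795+0.049·0.907 = 0.12024; posterior = 0.630.
Bob: numerator 0.815·0.202 = 0.16463; evidence = 0.16463+0.049·0.798 = 0.20373; posterior = 0.808.

Alice: 0.630; Bob: 0.808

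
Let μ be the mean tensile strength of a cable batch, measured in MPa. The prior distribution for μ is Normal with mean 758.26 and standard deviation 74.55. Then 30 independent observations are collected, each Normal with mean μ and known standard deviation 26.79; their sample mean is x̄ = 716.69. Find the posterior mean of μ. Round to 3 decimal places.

Posterior mean ≈ 716.868

Prior precision 1/τ₀² = 1/74.55² = 0.00017993; data precision n/σ² = 30/26.79² = 0.0418000.
Posterior precision = 0.00017993 + 0.0418000 = 0.0419799.
Posterior mean = (0.00017993·758.26 + 0.0418000·716.69) / 0.0419799 = 716.868.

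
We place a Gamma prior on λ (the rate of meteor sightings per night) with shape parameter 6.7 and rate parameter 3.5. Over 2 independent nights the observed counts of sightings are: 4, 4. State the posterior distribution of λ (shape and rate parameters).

The Poisson likelihood adds the total count to the shape and the number of exposure periods to the rate. Here ∑xᵢ = 8 and n = 2, so shape 6.7→14.7 and rate 3.5→5.5.

Posterior: Gamma(shape=14.7, rate=5.5)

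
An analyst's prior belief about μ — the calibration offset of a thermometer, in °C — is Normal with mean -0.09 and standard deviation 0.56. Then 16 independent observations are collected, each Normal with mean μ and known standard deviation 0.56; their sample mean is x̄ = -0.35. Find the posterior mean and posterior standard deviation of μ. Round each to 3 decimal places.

Posterior mean ≈ -0.335; posterior SD ≈ 0.136

With known σ, the Normal prior is conjugate. Weight on the data is w = (n/σ²)/(n/σ² + 1/τ₀²) = 51.0204/(51.0204+3.18878) = 0.94118.
Posterior mean = w·x̄ + (1−w)·μ₀ = 0.94118·-0.35 + 0.058824·-0.09 = -0.335. Posterior variance = 1/(51.0204+3.18878) = 0.0184471, so SD = 0.136.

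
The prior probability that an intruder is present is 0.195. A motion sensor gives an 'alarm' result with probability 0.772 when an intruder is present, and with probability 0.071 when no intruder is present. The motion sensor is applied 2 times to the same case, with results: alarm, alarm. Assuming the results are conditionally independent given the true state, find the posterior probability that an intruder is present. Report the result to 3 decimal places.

Posterior P(H) ≈ 0.966

With H the event that an intruder is present, the joint likelihood of the observed sequence is P(data|H) = 0.772·0.772 = 0.59598 and P(data|¬H) = 0.071·0.071 = 0.0050410.
Bayes: P(H|data) = 0.195·0.59598 / (0.195·0.59598 + 0.805·0.0050410) = 0.11622/0.12027 = 0.9663.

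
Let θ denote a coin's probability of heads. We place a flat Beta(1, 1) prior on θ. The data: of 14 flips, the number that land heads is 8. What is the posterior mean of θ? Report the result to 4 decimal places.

Posterior mean ≈ 0.5625

The binomial likelihood is conjugate to the Beta prior: with 8 successes and 6 failures, the posterior is Beta(1+8, 1+6) = Beta(9, 7).
Posterior mean = α/(α+β) = 9/16 = 0.5625.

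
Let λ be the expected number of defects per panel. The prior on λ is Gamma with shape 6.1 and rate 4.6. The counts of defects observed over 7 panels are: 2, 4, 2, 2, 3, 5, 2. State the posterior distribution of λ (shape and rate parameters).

The Poisson likelihood adds the total count to the shape and the number of exposure periods to the rate. Here ∑xᵢ = 20 and n = 7, so shape 6.1→26.1 and rate 4.6→11.6.

Posterior: Gamma(shape=26.1, rate=11.6)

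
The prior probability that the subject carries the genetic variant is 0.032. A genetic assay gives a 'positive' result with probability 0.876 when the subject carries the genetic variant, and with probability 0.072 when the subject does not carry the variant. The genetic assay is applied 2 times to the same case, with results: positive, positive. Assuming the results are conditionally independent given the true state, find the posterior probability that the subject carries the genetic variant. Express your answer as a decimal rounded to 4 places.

Posterior P(H) ≈ 0.8303

With H the event that the subject carries the genetic variant, the joint likelihood of the observed sequence is P(data|H) = 0.876·0.876 = 0.76738 and P(data|¬H) = 0.072·0.072 = 0.0051840.
Bayes: P(H|data) = 0.032·0.76738 / (0.032·0.76738 + 0.968·0.0051840) = 0.024556/0.029574 = 0.8303.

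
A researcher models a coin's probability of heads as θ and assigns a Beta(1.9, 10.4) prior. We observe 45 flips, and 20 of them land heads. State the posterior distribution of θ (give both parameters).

Posterior: Beta(21.9, 35.4)

The binomial likelihood is conjugate to the Beta prior: with 20 successes and 25 failures, the posterior is Beta(1.9+20, 10.4+25) = Beta(21.9, 35.4).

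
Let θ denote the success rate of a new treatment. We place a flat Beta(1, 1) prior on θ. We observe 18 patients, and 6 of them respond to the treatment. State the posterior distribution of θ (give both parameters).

Posterior: Beta(7, 13)

The binomial likelihood is conjugate to the Beta prior: with 6 successes and 12 failures, the posterior is Beta(1+6, 1+12) = Beta(7, 13).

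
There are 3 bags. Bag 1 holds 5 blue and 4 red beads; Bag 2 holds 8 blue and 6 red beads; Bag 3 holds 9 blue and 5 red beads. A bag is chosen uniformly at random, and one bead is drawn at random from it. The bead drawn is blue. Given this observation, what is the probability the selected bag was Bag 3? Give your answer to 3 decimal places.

P(blue|Bag 1) = 0.5556; P(blue|Bag 2) = 0.5714; P(blue|Bag 3) = 0.6429.
Prior × likelihood for each source: 0.333333·0.5556=0.1852, 0.333333·0.5714=0.1905, 0.333333·0.6429=0.2143. Summing gives P(blue) = 0.58995.
P(Bag 3 | blue) = 0.2143 / 0.58995 = 0.363.

Posterior probability ≈ 0.363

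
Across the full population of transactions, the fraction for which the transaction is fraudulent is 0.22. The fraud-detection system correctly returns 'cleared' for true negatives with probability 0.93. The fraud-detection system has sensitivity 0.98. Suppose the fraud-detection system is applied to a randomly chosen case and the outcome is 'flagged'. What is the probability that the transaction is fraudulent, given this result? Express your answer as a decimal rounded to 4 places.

P(H | E) ≈ 0.7979

Let H be the event that the transaction is fraudulent. P(H) = 0.22, so P(¬H) = 0.78. With E the 'flagged' result, P(E|H) = 0.98 and P(E|¬H) = 0.07.
P(E) = 0.98·0.22 + 0.07·0.78 = 0.21560 + 0.054600 = 0.27020.
By Bayes' theorem, P(H|E) = 0.21560 / 0.27020 = 0.7979.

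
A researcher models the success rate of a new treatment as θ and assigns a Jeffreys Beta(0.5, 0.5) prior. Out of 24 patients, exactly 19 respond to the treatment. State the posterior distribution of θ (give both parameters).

Posterior: Beta(19.5, 5.5)

The binomial likelihood is conjugate to the Beta prior: with 19 successes and 5 failures, the posterior is Beta(0.5+19, 0.5+5) = Beta(19.5, 5.5).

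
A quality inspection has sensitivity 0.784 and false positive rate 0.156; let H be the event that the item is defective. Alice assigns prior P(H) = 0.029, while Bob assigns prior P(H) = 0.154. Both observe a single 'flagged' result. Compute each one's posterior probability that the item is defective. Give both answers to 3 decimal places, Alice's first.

The likelihood ratio for a 'flagged' result is 0.784/0.156 = 5.0256.
Alice: prior odds 0.029/0.971 = 0.029866; posterior odds 0.15010; posterior probability 0.131.
Bob: prior odds 0.154/0.846 = 0.18203; posterior odds 0.91483; posterior probability 0.478.

Alice: 0.131; Bob: 0.478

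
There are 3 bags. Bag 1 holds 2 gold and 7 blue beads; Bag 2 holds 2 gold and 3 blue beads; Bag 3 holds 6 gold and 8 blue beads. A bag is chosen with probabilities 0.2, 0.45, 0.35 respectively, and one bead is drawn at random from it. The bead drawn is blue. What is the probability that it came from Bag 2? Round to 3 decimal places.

Posterior probability ≈ 0.432

P(blue|Bag 1) = 0.7778; P(blue|Bag 2) = 0.6; P(blue|Bag 3) = 0.5714.
Prior × likelihood for each source: 0.2·0.7778=0.1556, 0.45·0.6=0.2700, 0.35·0.5714=0.2000. Summing gives P(blue) = 0.62556.
P(Bag 2 | blue) = 0.2700 / 0.62556 = 0.432.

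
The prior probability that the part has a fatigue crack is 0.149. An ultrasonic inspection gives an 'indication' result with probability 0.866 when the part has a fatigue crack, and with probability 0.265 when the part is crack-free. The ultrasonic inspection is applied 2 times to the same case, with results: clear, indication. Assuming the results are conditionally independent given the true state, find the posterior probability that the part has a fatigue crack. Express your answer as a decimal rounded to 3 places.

Posterior P(H) ≈ 0.094

Let H be the event that the part has a fatigue crack; start with P(H) = 0.149. P('indication'|H) = 0.866, P('indication'|¬H) = 0.265.
Update on result 1 ('clear'): P(H) ← 0.134·0.1490 / (0.134·0.1490 + 0.735·0.8510) = 0.019966/0.64545 = 0.0309.
Update on result 2 ('indication'): P(H) ← 0.866·0.0309 / (0.866·0.0309 + 0.265·0.9691) = 0.026788/0.28359 = 0.0945.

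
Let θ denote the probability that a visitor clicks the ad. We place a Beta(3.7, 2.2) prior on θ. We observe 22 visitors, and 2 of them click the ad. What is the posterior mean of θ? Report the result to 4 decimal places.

Observing 2 successes and 20 failures updates Beta(3.7, 2.2) by adding the success and failure counts to the two shape parameters: α = 3.7+2 = 5.7, β = 2.2+20 = 22.2.
Posterior mean = α/(α+β) = 5.7/27.9 = 0.2043.

Posterior mean ≈ 0.2043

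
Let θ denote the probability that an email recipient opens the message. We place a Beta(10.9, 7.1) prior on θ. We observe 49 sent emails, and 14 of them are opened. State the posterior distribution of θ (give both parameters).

Observing 14 successes and 35 failures updates Beta(10.9, 7.1) by adding the success and failure counts to the two shape parameters: α = 10.9+14 = 24.9, β = 7.1+35 = 42.1.

Posterior: Beta(24.9, 42.1)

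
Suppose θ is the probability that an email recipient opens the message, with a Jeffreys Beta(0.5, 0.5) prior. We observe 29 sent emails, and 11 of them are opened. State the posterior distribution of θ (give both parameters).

Posterior: Beta(11.5, 18.5)

The binomial likelihood is conjugate to the Beta prior: with 11 successes and 18 failures, the posterior is Beta(0.5+11, 0.5+18) = Beta(11.5, 18.5).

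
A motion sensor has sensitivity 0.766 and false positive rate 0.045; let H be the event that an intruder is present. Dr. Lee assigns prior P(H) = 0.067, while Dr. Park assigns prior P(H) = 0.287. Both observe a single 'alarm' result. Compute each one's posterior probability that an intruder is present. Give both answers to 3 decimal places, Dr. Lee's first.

P('+'|H) = 0.766, P('+'|¬H) = 0.045.
Dr. Lee: numerator 0.766·0.067 = 0.051322; evidence = 0.051322+0.045·0.933 = 0.093307; posterior = 0.550.
Dr. Park: numerator 0.766·0.287 = 0.21984; evidence = 0.21984+0.045·0.713 = 0.25193; posterior = 0.873.

Dr. Lee: 0.550; Dr. Park: 0.873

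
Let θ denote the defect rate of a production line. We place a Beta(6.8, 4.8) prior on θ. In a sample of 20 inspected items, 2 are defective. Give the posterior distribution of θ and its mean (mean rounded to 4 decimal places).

The binomial likelihood is conjugate to the Beta prior: with 2 successes and 18 failures, the posterior is Beta(6.8+2, 4.8+18) = Beta(8.8, 22.8).
E[θ | data] = 8.8/(8.8+22.8) = 0.2785.

Posterior: Beta(8.8, 22.8); mean ≈ 0.2785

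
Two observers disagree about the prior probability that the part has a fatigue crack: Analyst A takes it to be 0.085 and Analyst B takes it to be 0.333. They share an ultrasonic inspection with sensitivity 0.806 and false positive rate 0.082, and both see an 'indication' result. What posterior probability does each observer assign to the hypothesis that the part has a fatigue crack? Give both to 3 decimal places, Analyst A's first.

Analyst A: 0.477; Analyst B: 0.831

P('+'|H) = 0.806, P('+'|¬H) = 0.082.
Analyst A: numerator 0.806·0.085 = 0.068510; evidence = 0.068510+0.082·0.915 = 0.14354; posterior = 0.477.
Analyst B: numerator 0.806·0.333 = 0.26840; evidence = 0.26840+0.082·0.667 = 0.32309; posterior = 0.831.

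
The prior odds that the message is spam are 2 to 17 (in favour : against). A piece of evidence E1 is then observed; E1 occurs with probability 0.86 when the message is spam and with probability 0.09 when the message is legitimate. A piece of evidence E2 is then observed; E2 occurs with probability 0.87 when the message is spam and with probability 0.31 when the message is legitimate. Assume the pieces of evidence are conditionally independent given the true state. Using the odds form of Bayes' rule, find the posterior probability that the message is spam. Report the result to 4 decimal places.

Posterior probability ≈ 0.7593

Prior odds = 2/17 = 0.11765. In log-odds, ln(0.11765) = -2.1401.
Add log likelihood ratios: ln(9.5556) + ln(2.8065) = 3.2890.
Posterior log-odds = 1.1490, so posterior odds = exp(1.1490) = 3.1550. Converting, P(H|E) = 3.1550/4.1550 = 0.7593.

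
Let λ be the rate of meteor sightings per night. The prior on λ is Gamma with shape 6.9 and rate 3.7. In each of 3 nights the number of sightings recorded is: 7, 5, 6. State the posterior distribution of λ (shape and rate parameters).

The Poisson likelihood adds the total count to the shape and the number of exposure periods to the rate. Here ∑xᵢ = 18 and n = 3, so shape 6.9→24.9 and rate 3.7→6.7.

Posterior: Gamma(shape=24.9, rate=6.7)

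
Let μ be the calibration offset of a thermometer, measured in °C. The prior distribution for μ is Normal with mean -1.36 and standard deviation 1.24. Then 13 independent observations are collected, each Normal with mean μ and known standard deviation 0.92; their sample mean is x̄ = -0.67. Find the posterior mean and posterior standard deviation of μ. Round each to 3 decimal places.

With known σ, the Normal prior is conjugate. Weight on the data is w = (n/σ²)/(n/σ² + 1/τ₀²) = 15.3592/(15.3592+0.650364) = 0.95938.
Posterior mean = w·x̄ + (1−w)·μ₀ = 0.95938·-0.67 + 0.040624·-1.36 = -0.698. Posterior variance = 1/(15.3592+0.650364) = 0.0624628, so SD = 0.250.

Posterior mean ≈ -0.698; posterior SD ≈ 0.250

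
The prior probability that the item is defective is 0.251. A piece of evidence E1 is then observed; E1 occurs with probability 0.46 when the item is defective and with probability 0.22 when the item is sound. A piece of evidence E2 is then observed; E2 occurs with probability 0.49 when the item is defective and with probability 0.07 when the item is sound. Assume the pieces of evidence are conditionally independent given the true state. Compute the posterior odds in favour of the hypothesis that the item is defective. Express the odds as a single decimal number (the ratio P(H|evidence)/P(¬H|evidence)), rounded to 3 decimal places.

Prior odds = 0.251/(1−0.251) = 0.33511.
Likelihood ratio for E1 = 0.46/0.22 = 2.0909.
Likelihood ratio for E2 = 0.49/0.07 = 7.0000.
Posterior odds = prior odds × LR₁ × LR₂ = 4.9048.

Posterior odds ≈ 4.905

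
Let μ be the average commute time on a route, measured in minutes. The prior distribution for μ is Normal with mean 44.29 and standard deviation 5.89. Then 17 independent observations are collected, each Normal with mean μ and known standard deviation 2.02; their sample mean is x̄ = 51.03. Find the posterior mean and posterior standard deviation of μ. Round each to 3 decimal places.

Prior precision 1/τ₀² = 1/5.89² = 0.0288250; data precision n/σ² = 17/2.02² = 4.16626.
Posterior precision = 0.0288250 + 4.16626 = 4.19508, giving posterior SD = 1/√4.19508 = 0.488.
Posterior mean = (0.0288250·44.29 + 4.16626·51.03) / 4.19508 = 50.984.

Posterior mean ≈ 50.984; posterior SD ≈ 0.488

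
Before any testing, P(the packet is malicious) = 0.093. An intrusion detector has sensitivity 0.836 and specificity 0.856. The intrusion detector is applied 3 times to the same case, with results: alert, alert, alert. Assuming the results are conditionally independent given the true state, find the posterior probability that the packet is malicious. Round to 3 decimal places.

Let H be the event that the packet is malicious; start with P(H) = 0.093. P('alert'|H) = 0.836, P('alert'|¬H) = 0.144.
Update on result 1 ('alert'): P(H) ← 0.836·0.0930 / (0.836·0.0930 + 0.144·0.9070) = 0.077748/0.20836 = 0.3731.
Update on result 2 ('alert'): P(H) ← 0.836·0.3731 / (0.836·0.3731 + 0.144·0.6269) = 0.31195/0.40222 = 0.7756.
Update on result 3 ('alert'): P(H) ← 0.836·0.7756 / (0.836·0.7756 + 0.144·0.2244) = 0.64838/0.68070 = 0.9525.

Posterior P(H) ≈ 0.953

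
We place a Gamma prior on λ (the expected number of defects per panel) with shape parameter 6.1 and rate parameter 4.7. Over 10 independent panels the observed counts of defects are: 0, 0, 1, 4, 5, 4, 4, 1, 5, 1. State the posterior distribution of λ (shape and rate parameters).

Posterior: Gamma(shape=31.1, rate=14.7)

The Poisson likelihood adds the total count to the shape and the number of exposure periods to the rate. Here ∑xᵢ = 25 and n = 10, so shape 6.1→31.1 and rate 4.7→14.7.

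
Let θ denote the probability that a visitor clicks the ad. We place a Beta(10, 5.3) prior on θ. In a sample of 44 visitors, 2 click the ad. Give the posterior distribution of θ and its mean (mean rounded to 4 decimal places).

Posterior: Beta(12, 47.3); mean ≈ 0.2024

The binomial likelihood is conjugate to the Beta prior: with 2 successes and 42 failures, the posterior is Beta(10+2, 5.3+42) = Beta(12, 47.3).
Posterior mean = α/(α+β) = 12/59.3 = 0.2024.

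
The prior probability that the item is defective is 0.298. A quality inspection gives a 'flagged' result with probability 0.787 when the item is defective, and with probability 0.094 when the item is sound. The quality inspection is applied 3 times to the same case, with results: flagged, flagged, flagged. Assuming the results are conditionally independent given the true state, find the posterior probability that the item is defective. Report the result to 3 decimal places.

Posterior P(H) ≈ 0.996

With H the event that the item is defective, the joint likelihood of the observed sequence is P(data|H) = 0.787·0.787·0.787 = 0.48744 and P(data|¬H) = 0.094·0.094·0.094 = 0.00083058.
Bayes: P(H|data) = 0.298·0.48744 / (0.298·0.48744 + 0.702·0.00083058) = 0.14526/0.14584 = 0.9960.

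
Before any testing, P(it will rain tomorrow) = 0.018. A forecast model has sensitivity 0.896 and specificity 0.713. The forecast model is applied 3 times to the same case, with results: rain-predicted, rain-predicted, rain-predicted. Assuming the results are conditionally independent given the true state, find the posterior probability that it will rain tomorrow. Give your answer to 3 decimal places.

With H the event that it will rain tomorrow, the joint likelihood of the observed sequence is P(data|H) = 0.896·0.896·0.896 = 0.71932 and P(data|¬H) = 0.287·0.287·0.287 = 0.023640.
Bayes: P(H|data) = 0.018·0.71932 / (0.018·0.71932 + 0.982·0.023640) = 0.012948/0.036162 = 0.3580.

Posterior P(H) ≈ 0.358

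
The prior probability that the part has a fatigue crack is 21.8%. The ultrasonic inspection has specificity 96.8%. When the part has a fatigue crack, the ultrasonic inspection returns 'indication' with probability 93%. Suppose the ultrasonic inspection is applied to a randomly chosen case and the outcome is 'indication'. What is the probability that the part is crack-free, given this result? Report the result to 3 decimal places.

Let H be the event that the part has a fatigue crack. P(H) = 0.218, so P(¬H) = 0.782. With E the 'indication' result, P(E|H) = 0.93 and P(E|¬H) = 0.032.
P(E) = 0.93·0.218 + 0.032·0.782 = 0.20274 + 0.025024 = 0.22776.
By Bayes' theorem, P(H|E) = 0.20274 / 0.22776 = 0.890. Hence P(¬H|E) = 1 − 0.890 = 0.110.

P(¬H | E) ≈ 0.110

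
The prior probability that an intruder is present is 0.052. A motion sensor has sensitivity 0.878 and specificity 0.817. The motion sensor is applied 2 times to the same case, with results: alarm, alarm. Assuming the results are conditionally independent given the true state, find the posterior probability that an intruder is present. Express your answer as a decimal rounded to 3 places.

With H the event that an intruder is present, the joint likelihood of the observed sequence is P(data|H) = 0.878·0.878 = 0.77088 and P(data|¬H) = 0.183·0.183 = 0.033489.
Bayes: P(H|data) = 0.052·0.77088 / (0.052·0.77088 + 0.948·0.033489) = 0.040086/0.071834 = 0.5580.

Posterior P(H) ≈ 0.558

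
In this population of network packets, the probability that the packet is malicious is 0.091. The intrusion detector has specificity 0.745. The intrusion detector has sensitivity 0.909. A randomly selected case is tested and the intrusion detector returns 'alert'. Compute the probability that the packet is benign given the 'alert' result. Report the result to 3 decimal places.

P(¬H | E) ≈ 0.737

Write H for 'the packet is malicious'. Prior odds H:¬H = 0.091/0.909 = 0.10011. For the 'alert' outcome, the likelihood ratio is 0.909/0.255 = 3.5647.
Posterior odds = 0.10011 × 3.5647 = 0.35686, so P(H|E) = 0.35686/(1+0.35686) = 0.263. Then P(¬H|E) = 1 − 0.263 = 0.737.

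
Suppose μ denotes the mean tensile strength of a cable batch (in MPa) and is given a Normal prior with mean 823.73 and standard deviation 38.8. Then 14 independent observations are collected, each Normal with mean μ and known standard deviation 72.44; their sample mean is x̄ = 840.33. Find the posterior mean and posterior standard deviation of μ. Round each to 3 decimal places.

Posterior mean ≈ 837.021; posterior SD ≈ 17.324

Prior precision 1/τ₀² = 1/38.8² = 0.00066426; data precision n/σ² = 14/72.44² = 0.00266791.
Posterior precision = 0.00066426 + 0.00266791 = 0.00333217, giving posterior SD = 1/√0.00333217 = 17.324.
Posterior mean = (0.00066426·823.73 + 0.00266791·840.33) / 0.00333217 = 837.021.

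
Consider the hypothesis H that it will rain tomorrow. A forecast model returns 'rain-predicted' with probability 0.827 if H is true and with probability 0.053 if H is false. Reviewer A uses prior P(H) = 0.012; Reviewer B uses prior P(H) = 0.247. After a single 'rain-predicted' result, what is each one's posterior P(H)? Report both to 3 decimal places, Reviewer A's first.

Reviewer A: 0.159; Reviewer B: 0.837

The likelihood ratio for a 'rain-predicted' result is 0.827/0.053 = 15.604.
Reviewer A: prior odds 0.012/0.988 = 0.012146; posterior odds 0.18952; posterior probability 0.159.
Reviewer B: prior odds 0.247/0.753 = 0.32802; posterior odds 5.1184; posterior probability 0.837.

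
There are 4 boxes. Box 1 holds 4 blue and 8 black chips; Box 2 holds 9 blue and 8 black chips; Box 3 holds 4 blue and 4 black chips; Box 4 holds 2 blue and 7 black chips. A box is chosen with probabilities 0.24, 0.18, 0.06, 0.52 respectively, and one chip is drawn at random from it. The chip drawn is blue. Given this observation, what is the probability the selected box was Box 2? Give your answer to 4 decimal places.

Posterior probability ≈ 0.2970

P(blue|Box 1) = 0.3333; P(blue|Box 2) = 0.5294; P(blue|Box 3) = 0.5; P(blue|Box 4) = 0.2222.
Prior × likelihood for each source: 0.24·0.3333=0.08000, 0.18·0.5294=0.09529, 0.06·0.5=0.03000, 0.52·0.2222=0.1156. Summing gives P(blue) = 0.32085.
P(Box 2 | blue) = 0.09529 / 0.32085 = 0.2970.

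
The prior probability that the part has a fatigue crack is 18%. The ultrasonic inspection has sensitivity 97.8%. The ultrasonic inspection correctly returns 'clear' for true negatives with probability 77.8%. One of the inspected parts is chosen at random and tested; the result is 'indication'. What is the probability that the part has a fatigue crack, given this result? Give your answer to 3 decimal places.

P(H | E) ≈ 0.492

Write H for 'the part has a fatigue crack'. Prior odds H:¬H = 0.18/0.82 = 0.21951. For the 'indication' outcome, the likelihood ratio is 0.978/0.222 = 4.4054.
Posterior odds = 0.21951 × 4.4054 = 0.96704, so P(H|E) = 0.96704/(1+0.96704) = 0.492.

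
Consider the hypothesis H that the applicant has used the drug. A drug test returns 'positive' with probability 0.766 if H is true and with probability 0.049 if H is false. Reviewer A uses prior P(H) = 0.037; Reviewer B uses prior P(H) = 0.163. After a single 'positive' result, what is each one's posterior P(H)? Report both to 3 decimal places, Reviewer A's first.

P('+'|H) = 0.766, P('+'|¬H) = 0.049.
Reviewer A: numerator 0.766·0.037 = 0.028342; evidence = 0.028342+0.049·0.963 = 0.075529; posterior = 0.375.
Reviewer B: numerator 0.766·0.163 = 0.12486; evidence = 0.12486+0.049·0.837 = 0.16587; posterior = 0.753.

Reviewer A: 0.375; Reviewer B: 0.753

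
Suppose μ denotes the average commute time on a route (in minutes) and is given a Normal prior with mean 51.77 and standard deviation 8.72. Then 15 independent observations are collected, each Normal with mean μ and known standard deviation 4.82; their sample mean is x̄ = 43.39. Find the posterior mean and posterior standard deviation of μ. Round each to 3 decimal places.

With known σ, the Normal prior is conjugate. Weight on the data is w = (n/σ²)/(n/σ² + 1/τ₀²) = 0.645650/(0.645650+0.0131512) = 0.98004.
Posterior mean = w·x̄ + (1−w)·μ₀ = 0.98004·43.39 + 0.019962·51.77 = 43.557. Posterior variance = 1/(0.645650+0.0131512) = 1.51791, so SD = 1.232.

Posterior mean ≈ 43.557; posterior SD ≈ 1.232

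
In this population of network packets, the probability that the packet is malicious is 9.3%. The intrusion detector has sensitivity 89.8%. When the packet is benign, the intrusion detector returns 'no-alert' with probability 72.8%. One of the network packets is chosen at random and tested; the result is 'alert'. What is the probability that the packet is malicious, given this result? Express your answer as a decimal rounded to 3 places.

Write H for 'the packet is malicious'. Prior odds H:¬H = 0.093/0.907 = 0.10254. For the 'alert' outcome, the likelihood ratio is 0.898/0.272 = 3.3015.
Posterior odds = 0.10254 × 3.3015 = 0.33852, so P(H|E) = 0.33852/(1+0.33852) = 0.253.

P(H | E) ≈ 0.253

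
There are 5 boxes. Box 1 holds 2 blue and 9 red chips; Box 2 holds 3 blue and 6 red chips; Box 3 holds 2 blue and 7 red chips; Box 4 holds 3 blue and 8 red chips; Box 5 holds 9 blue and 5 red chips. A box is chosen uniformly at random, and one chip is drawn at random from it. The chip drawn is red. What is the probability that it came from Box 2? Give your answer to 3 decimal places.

Tabulate prior·likelihood by source: [1] prior 0.2, lik 0.8182, product 0.1636; [2] prior 0.2, lik 0.6667, product 0.1333; [3] prior 0.2, lik 0.7778, product 0.1556; [4] prior 0.2, lik 0.7273, product 0.1455; [5] prior 0.2, lik 0.3571, product 0.07143.
Normalizing constant = 0.66941; the posterior for Box 2 is its product over the sum, 0.1333/0.66941 = 0.199.

Posterior probability ≈ 0.199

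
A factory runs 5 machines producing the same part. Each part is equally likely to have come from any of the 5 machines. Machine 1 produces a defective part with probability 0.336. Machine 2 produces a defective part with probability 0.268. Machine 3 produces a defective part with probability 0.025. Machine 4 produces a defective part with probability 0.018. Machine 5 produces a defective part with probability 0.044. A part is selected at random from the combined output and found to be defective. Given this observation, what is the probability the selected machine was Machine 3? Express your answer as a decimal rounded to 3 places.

Tabulate prior·likelihood by source: [1] prior 0.2, lik 0.336, product 0.06720; [2] prior 0.2, lik 0.268, product 0.05360; [3] prior 0.2, lik 0.025, product 0.005000; [4] prior 0.2, lik 0.018, product 0.003600; [5] prior 0.2, lik 0.044, product 0.008800.
Normalizing constant = 0.13820; the posterior for Machine 3 is its product over the sum, 0.005000/0.13820 = 0.036.

Posterior probability ≈ 0.036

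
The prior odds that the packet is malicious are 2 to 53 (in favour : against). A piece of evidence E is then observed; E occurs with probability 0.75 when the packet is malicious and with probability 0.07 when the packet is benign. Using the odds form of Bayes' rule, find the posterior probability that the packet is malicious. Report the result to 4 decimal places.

Prior odds = 2/53 = 0.037736. In log-odds, ln(0.037736) = -3.2771.
Add log likelihood ratio: ln(10.714) = 2.3716.
Posterior log-odds = -0.90557, so posterior odds = exp(-0.90557) = 0.40431. Converting, P(H|E) = 0.40431/1.4043 = 0.2879.

Posterior probability ≈ 0.2879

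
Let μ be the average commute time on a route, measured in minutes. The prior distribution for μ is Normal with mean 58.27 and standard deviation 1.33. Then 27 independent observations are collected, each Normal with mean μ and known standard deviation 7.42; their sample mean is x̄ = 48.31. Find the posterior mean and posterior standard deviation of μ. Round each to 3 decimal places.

Posterior mean ≈ 53.643; posterior SD ≈ 0.973

With known σ, the Normal prior is conjugate. Weight on the data is w = (n/σ²)/(n/σ² + 1/τ₀²) = 0.490406/(0.490406+0.565323) = 0.46452.
Posterior mean = w·x̄ + (1−w)·μ₀ = 0.46452·48.31 + 0.53548·58.27 = 53.643. Posterior variance = 1/(0.490406+0.565323) = 0.947213, so SD = 0.973.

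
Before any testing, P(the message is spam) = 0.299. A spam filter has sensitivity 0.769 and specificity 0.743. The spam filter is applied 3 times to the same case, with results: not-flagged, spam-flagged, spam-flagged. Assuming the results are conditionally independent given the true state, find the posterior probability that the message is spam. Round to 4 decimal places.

Posterior P(H) ≈ 0.5428

Let H be the event that the message is spam; start with P(H) = 0.299. P('spam-flagged'|H) = 0.769, P('spam-flagged'|¬H) = 0.257.
Update on result 1 ('not-flagged'): P(H) ← 0.231·0.2990 / (0.231·0.2990 + 0.743·0.7010) = 0.069069/0.58991 = 0.1171.
Update on result 2 ('spam-flagged'): P(H) ← 0.769·0.1171 / (0.769·0.1171 + 0.257·0.8829) = 0.090037/0.31695 = 0.2841.
Update on result 3 ('spam-flagged'): P(H) ← 0.769·0.2841 / (0.769·0.2841 + 0.257·0.7159) = 0.21846/0.40245 = 0.5428.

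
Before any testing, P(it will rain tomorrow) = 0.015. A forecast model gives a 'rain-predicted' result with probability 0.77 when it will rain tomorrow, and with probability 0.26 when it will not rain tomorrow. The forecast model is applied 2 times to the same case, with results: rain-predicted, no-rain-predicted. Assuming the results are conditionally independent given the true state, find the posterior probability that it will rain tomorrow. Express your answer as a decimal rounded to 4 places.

With H the event that it will rain tomorrow, the joint likelihood of the observed sequence is P(data|H) = 0.77·0.23 = 0.17710 and P(data|¬H) = 0.26·0.74 = 0.19240.
Bayes: P(H|data) = 0.015·0.17710 / (0.015·0.17710 + 0.985·0.19240) = 0.0026565/0.19217 = 0.0138.

Posterior P(H) ≈ 0.0138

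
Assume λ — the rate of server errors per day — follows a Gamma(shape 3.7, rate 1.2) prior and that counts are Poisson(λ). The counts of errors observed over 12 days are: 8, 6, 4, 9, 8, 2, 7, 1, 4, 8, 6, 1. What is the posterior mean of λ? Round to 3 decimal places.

The Poisson likelihood adds the total count to the shape and the number of exposure periods to the rate. Here ∑xᵢ = 64 and n = 12, so shape 3.7→67.7 and rate 1.2→13.2.
Posterior mean = shape/rate = 67.7/13.2 = 5.129.

Posterior mean ≈ 5.129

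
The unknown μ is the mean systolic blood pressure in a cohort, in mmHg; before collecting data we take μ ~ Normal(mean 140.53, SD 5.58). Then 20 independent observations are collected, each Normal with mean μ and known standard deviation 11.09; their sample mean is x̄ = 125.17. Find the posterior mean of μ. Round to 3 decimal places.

With known σ, the Normal prior is conjugate. Weight on the data is w = (n/σ²)/(n/σ² + 1/τ₀²) = 0.162617/(0.162617+0.0321168) = 0.83507.
Posterior mean = w·x̄ + (1−w)·μ₀ = 0.83507·125.17 + 0.16493·140.53 = 127.703.

Posterior mean ≈ 127.703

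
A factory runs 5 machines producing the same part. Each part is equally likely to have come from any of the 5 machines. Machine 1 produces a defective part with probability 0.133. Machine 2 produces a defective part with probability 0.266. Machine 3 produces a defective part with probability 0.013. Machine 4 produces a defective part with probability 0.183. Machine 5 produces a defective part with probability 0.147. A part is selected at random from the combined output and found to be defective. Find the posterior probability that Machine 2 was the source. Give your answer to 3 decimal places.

Tabulate prior·likelihood by source: [1] prior 0.2, lik 0.133, product 0.02660; [2] prior 0.2, lik 0.266, product 0.05320; [3] prior 0.2, lik 0.013, product 0.002600; [4] prior 0.2, lik 0.183, product 0.03660; [5] prior 0.2, lik 0.147, product 0.02940.
Normalizing constant = 0.14840; the posterior for Machine 2 is its product over the sum, 0.05320/0.14840 = 0.358.

Posterior probability ≈ 0.358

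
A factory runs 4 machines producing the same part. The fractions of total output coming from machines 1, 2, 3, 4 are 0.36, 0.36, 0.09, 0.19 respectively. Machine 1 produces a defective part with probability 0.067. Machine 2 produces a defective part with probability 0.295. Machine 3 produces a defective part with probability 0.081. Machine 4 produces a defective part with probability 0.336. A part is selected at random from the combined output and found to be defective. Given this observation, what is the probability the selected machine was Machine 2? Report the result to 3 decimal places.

P(defective|M1) = 0.067; P(defective|M2) = 0.295; P(defective|M3) = 0.081; P(defective|M4) = 0.336.
Prior × likelihood for each source: 0.36·0.067=0.02412, 0.36·0.295=0.1062, 0.09·0.081=0.007290, 0.19·0.336=0.06384. Summing gives P(defective) = 0.20145.
P(Machine 2 | defective) = 0.1062 / 0.20145 = 0.527.

Posterior probability ≈ 0.527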